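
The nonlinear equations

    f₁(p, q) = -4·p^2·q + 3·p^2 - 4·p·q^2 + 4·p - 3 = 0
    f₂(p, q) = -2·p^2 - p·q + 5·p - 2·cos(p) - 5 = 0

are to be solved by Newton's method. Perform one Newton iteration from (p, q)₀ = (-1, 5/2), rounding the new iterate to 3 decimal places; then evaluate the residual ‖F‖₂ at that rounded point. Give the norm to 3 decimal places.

43.925

At (-1, 5/2): F = (11.000, -10.58060).
Jacobian J = [[-8·p·q + 6·p - 4·q^2 + 4, -4·p^2 - 8·p·q], [-4·p - q + 2·sin(p) + 5, -p]].
At the point, J = [[-7.000, 16.000], [4.81706, 1.000]] (det J = -84.07293).
Solving J·Δ = −F gives Δ = (2.144, 0.251).
Then the next iterate is (p, q)₁ = (1.144, 2.751).
Re-evaluating at (1.144, 2.751): F = (-43.53030, -5.87253), so ‖F‖₂ = 43.925.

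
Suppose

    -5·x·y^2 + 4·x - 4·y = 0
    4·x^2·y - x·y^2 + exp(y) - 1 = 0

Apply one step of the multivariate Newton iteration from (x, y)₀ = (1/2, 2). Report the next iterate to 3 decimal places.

(0.224, 1.173)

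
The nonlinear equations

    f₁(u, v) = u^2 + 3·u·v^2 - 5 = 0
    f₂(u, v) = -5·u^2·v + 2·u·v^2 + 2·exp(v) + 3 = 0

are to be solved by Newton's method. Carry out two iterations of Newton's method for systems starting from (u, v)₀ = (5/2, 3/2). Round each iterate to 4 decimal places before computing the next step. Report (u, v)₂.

At (5/2, 3/2): F = (18.1250, -23.661622).
Jacobian J = [[2·u + 3·v^2, 6·u·v], [-10·u·v + 2·v^2, -5·u^2 + 4·u·v + 2·exp(v)]].
At the point, J = [[11.7500, 22.5000], [-33.0000, -7.286622]] (det J = 656.882193).
Solving J·Δ = −F gives Δ = (-0.6094, -0.4873).
Then the next iterate is (u, v)₁ = (1.8906, 1.0127).
Round to (1.8906, 1.0127) and repeat: F = (4.391147, -5.714914), J = [[6.857884, 11.487664], [-17.094984, -4.707351]].
Δ = (-0.2741, -0.2186), so (u, v)₂ = (1.6165, 0.7941).

(1.6165, 0.7941)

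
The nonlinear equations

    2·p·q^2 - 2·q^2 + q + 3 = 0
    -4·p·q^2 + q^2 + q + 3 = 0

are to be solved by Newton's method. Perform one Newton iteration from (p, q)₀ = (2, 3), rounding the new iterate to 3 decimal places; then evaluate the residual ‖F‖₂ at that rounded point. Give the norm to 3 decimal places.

15.624

At (2, 3): F = (24.000, -57.000).
Jacobian J = [[2·q^2, 4·p·q - 4·q + 1], [-4·q^2, -8·p·q + 2·q + 1]].
At the point, J = [[18.000, 13.000], [-36.000, -41.000]] (det J = -270.000).
Solving J·Δ = −F gives Δ = (-0.900, -0.600).
Then the next iterate is (p, q)₁ = (1.100, 2.400).
Re-evaluating at (1.100, 2.400): F = (6.552, -14.184), so ‖F‖₂ = 15.624.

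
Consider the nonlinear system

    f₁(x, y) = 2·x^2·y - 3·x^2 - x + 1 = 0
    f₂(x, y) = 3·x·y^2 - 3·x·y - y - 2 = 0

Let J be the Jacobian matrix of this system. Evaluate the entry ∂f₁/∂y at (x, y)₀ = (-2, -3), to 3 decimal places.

∂f₁/∂y = 2·x^2.
At (-2, -3) this is 8.000.

8.000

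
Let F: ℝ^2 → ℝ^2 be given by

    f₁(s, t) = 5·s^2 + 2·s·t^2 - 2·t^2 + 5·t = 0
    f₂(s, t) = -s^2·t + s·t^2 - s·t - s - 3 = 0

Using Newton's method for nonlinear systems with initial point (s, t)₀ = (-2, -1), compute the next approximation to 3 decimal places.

(-4.333, -4.000)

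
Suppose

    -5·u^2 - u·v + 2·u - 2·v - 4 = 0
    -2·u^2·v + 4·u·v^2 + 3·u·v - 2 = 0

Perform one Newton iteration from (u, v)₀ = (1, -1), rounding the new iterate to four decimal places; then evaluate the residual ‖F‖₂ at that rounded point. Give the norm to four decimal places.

At (1, -1): F = (-4.0000, 1.0000).
Jacobian J = [[-10·u - v + 2, -u - 2], [-4·u·v + 4·v^2 + 3·v, -2·u^2 + 8·u·v + 3·u]].
At the point, J = [[-7.0000, -3.0000], [5.0000, -7.0000]] (det J = 64.0000).
Solving J·Δ = −F gives Δ = (-0.4844, -0.2031).
Then the next iterate is (u, v)₁ = (0.5156, -1.2031).
Re-evaluating at (0.5156, -1.2031): F = (-1.271498, -0.236063), so ‖F‖₂ = 1.2932.

1.2932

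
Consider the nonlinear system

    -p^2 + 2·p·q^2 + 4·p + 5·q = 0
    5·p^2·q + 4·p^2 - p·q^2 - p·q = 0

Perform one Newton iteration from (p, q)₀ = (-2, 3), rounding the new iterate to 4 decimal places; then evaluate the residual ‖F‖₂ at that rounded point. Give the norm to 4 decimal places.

27.6997

At (-2, 3): F = (-33.0000, 100.0000).
Jacobian J = [[-2·p + 2·q^2 + 4, 4·p·q + 5], [10·p·q + 8·p - q^2 - q, 5·p^2 - 2·p·q - p]].
At the point, J = [[26.0000, -19.0000], [-88.0000, 34.0000]] (det J = -788.0000).
Solving J·Δ = −F gives Δ = (0.9873, -0.3858).
Then the next iterate is (p, q)₁ = (-1.0127, 2.6142).
Re-evaluating at (-1.0127, 2.6142): F = (-5.847029, 27.075591), so ‖F‖₂ = 27.6997.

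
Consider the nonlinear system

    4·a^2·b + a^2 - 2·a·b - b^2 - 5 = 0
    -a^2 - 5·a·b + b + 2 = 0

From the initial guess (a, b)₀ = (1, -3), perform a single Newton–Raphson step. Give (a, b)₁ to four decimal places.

At (1, -3): F = (-19.0000, 13.0000).
Jacobian J = [[8·a·b + 2·a - 2·b, 4·a^2 - 2·a - 2·b], [-2·a - 5·b, -5·a + 1]].
At the point, J = [[-16.0000, 8.0000], [13.0000, -4.0000]] (det J = -40.0000).
Solving J·Δ = −F gives Δ = (-0.7000, 0.9750).
Then the next iterate is (a, b)₁ = (0.3000, -2.0250).

(0.3000, -2.0250)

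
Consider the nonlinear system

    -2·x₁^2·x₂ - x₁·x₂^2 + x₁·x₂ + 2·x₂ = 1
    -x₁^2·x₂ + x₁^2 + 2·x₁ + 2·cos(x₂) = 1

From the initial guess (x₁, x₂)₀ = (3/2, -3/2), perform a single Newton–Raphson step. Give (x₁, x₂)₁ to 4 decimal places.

(0.7353, 0.4685)

At (3/2, -3/2): F = (-2.8750, 7.766474).
Jacobian J = [[-4·x₁·x₂ - x₂^2 + x₂, -2·x₁^2 - 2·x₁·x₂ + x₁ + 2], [-2·x₁·x₂ + 2·x₁ + 2, -x₁^2 - 2·sin(x₂)]].
At the point, J = [[5.2500, 3.5000], [9.5000, -0.255010]] (det J = -34.588803).
Solving J·Δ = −F gives Δ = (-0.7647, 1.9685).
Then the next iterate is (x₁, x₂)₁ = (0.7353, 0.4685).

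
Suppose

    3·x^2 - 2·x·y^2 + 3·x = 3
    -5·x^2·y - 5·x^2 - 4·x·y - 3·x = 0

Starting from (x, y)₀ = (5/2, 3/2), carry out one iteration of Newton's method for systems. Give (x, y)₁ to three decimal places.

At (5/2, 3/2): F = (12.000, -100.625).
Jacobian J = [[6·x - 2·y^2 + 3, -4·x·y], [-10·x·y - 10·x - 4·y - 3, -5·x^2 - 4·x]].
At the point, J = [[13.500, -15.000], [-71.500, -41.250]] (det J = -1629.375).
Solving J·Δ = −F gives Δ = (-1.230, -0.307).
Then the next iterate is (x, y)₁ = (1.270, 1.193).

(1.270, 1.193)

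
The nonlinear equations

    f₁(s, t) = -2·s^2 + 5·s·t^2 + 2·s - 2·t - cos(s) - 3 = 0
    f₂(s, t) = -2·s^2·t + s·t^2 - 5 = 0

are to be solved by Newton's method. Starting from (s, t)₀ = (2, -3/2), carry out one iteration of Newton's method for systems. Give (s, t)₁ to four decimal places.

(1.7210, -0.9626)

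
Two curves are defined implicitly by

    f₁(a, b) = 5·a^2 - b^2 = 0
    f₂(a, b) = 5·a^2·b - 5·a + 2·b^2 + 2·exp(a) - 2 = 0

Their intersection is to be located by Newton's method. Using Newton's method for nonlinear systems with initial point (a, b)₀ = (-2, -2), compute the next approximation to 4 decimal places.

At (-2, -2): F = (16.0000, -23.729329).
Jacobian J = [[10·a, -2·b], [10·a·b + 2·exp(a) - 5, 5·a^2 + 4·b]].
At the point, J = [[-20.0000, 4.0000], [35.270671, 12.0000]] (det J = -381.082682).
Solving J·Δ = −F gives Δ = (0.7529, -0.2355).
Then the next iterate is (a, b)₁ = (-1.2471, -2.2355).

(-1.2471, -2.2355)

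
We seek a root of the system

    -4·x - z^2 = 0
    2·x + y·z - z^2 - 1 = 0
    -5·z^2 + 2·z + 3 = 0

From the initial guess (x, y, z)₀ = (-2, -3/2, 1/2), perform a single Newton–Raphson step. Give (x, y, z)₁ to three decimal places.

At (-2, -3/2, 1/2): F = (7.750, -6.000, 2.750).
Jacobian J = [[-4, 0, -2·z], [2, z, y - 2·z], [0, 0, -10·z + 2]].
At the point, J = [[-4.000, 0.000, -1.000], [2.000, 0.500, -2.500], [0.000, 0.000, -3.000]] (det J = 6.000).
Solving J·Δ = −F gives Δ = (1.708, 9.750, 0.917).
Then the next iterate is (x, y, z)₁ = (-0.292, 8.250, 1.417).

(-0.292, 8.250, 1.417)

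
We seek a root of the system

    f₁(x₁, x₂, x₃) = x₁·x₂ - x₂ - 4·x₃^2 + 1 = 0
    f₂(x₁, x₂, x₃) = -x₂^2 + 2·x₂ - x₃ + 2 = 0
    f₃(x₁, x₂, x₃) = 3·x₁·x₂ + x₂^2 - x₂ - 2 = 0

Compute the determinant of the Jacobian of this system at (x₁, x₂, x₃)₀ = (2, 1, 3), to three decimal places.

4.000

J = [[x₂, x₁ - 1, -8·x₃], [0, -2·x₂ + 2, -1], [3·x₂, 3·x₁ + 2·x₂ - 1, 0]].
At the point, J = [[1.000, 1.000, -24.000], [0.000, 0.000, -1.000], [3.000, 7.000, 0.000]].
det J = 4.000.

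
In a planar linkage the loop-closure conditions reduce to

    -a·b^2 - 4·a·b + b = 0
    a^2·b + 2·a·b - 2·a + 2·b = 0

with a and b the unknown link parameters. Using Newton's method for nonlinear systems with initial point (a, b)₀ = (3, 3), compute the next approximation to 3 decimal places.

(1.986, 1.665)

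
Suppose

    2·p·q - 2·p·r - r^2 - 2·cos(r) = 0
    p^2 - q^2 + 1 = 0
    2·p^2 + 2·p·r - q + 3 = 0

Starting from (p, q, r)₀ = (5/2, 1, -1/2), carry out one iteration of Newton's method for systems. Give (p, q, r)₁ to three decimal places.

(1.137, 0.717, -0.503)

At (5/2, 1, -1/2): F = (5.49483, 6.250, 12.000).
Jacobian J = [[2·q - 2·r, 2·p, -2·p - 2·r + 2·sin(r)], [2·p, -2·q, 0], [4·p + 2·r, -1, 2·p]].
At the point, J = [[3.000, 5.000, -4.95885], [5.000, -2.000, 0.000], [9.000, -1.000, 5.000]] (det J = -219.46506).
Solving J·Δ = −F gives Δ = (-1.363, -0.283, -0.003).
Then the next iterate is (p, q, r)₁ = (1.137, 0.717, -0.503).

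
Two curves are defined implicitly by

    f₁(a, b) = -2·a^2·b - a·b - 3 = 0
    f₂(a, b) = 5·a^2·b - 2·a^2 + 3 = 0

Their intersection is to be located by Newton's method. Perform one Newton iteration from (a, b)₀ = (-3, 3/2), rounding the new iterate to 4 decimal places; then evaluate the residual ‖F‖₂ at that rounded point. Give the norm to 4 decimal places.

16.7303

At (-3, 3/2): F = (-25.5000, 52.5000).
Jacobian J = [[-4·a·b - b, -2·a^2 - a], [10·a·b - 4·a, 5·a^2]].
At the point, J = [[16.5000, -15.0000], [-33.0000, 45.0000]] (det J = 247.5000).
Solving J·Δ = −F gives Δ = (1.4545, -0.1000).
Then the next iterate is (a, b)₁ = (-1.5455, 1.4000).
Re-evaluating at (-1.5455, 1.4000): F = (-7.524297, 14.942851), so ‖F‖₂ = 16.7303.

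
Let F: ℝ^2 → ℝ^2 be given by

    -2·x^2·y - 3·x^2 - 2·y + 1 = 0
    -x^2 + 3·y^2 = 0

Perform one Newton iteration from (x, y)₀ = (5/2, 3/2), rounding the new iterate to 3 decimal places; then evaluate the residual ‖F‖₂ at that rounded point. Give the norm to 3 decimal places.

11.229

At (5/2, 3/2): F = (-39.500, 0.500).
Jacobian J = [[-4·x·y - 6·x, -2·x^2 - 2], [-2·x, 6·y]].
At the point, J = [[-30.000, -14.500], [-5.000, 9.000]] (det J = -342.500).
Solving J·Δ = −F gives Δ = (-1.017, -0.620).
Then the next iterate is (x, y)₁ = (1.483, 0.880).
Re-evaluating at (1.483, 0.880): F = (-11.22862, 0.12391), so ‖F‖₂ = 11.229.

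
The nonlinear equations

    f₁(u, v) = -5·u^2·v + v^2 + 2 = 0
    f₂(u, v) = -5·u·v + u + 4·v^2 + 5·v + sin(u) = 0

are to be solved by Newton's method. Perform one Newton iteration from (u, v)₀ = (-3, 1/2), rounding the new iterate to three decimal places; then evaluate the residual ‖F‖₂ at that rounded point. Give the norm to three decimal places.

At (-3, 1/2): F = (-20.250, 7.85888).
Jacobian J = [[-10·u·v, -5·u^2 + 2·v], [-5·v + cos(u) + 1, -5·u + 8·v + 5]].
At the point, J = [[15.000, -44.000], [-2.48999, 24.000]] (det J = 250.44033).
Solving J·Δ = −F gives Δ = (0.560, -0.269).
Then the next iterate is (u, v)₁ = (-2.440, 0.231).
Re-evaluating at (-2.440, 0.231): F = (-4.82305, 1.10121), so ‖F‖₂ = 4.947.

4.947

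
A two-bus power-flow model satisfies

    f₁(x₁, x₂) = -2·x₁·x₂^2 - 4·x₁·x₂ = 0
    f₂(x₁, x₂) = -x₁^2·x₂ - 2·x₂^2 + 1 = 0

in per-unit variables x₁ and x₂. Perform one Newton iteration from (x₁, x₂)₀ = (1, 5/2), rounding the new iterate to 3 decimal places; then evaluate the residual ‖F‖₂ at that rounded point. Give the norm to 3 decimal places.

7.310

At (1, 5/2): F = (-22.500, -14.000).
Jacobian J = [[-2·x₂^2 - 4·x₂, -4·x₁·x₂ - 4·x₁], [-2·x₁·x₂, -x₁^2 - 4·x₂]].
At the point, J = [[-22.500, -14.000], [-5.000, -11.000]] (det J = 177.500).
Solving J·Δ = −F gives Δ = (-0.290, -1.141).
Then the next iterate is (x₁, x₂)₁ = (0.710, 1.359).
Re-evaluating at (0.710, 1.359): F = (-6.48213, -3.37883), so ‖F‖₂ = 7.310.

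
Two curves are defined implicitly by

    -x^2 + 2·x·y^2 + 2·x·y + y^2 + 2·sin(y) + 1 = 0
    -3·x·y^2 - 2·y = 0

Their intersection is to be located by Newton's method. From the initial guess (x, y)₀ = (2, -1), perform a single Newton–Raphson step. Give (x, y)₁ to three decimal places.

At (2, -1): F = (-3.68294, -4.000).
Jacobian J = [[-2·x + 2·y^2 + 2·y, 4·x·y + 2·x + 2·y + 2·cos(y)], [-3·y^2, -6·x·y - 2]].
At the point, J = [[-4.000, -4.91940], [-3.000, 10.000]] (det J = -54.75819).
Solving J·Δ = −F gives Δ = (-1.032, 0.090).
Then the next iterate is (x, y)₁ = (0.968, -0.910).

(0.968, -0.910)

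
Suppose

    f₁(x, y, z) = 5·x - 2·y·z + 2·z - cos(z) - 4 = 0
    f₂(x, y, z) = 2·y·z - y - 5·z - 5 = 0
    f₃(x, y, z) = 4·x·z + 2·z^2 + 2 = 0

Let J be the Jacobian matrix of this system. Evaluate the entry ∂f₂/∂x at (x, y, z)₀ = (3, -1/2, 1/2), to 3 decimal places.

∂f₂/∂x = 0.
At (3, -1/2, 1/2) this is 0.000.

0.000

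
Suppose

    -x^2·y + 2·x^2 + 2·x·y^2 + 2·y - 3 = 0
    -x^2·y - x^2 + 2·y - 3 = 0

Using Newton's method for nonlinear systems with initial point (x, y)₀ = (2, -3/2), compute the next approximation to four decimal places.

At (2, -3/2): F = (17.0000, -4.0000).
Jacobian J = [[-2·x·y + 4·x + 2·y^2, -x^2 + 4·x·y + 2], [-2·x·y - 2·x, -x^2 + 2]].
At the point, J = [[18.5000, -14.0000], [2.0000, -2.0000]] (det J = -9.0000).
Solving J·Δ = −F gives Δ = (-10.0000, -12.0000).
Then the next iterate is (x, y)₁ = (-8.0000, -13.5000).

(-8.0000, -13.5000)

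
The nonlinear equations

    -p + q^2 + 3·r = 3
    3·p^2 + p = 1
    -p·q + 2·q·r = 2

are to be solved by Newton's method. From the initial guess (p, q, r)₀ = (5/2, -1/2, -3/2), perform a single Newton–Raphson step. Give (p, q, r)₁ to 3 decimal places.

At (5/2, -1/2, -3/2): F = (-9.750, 20.250, 0.750).
Jacobian J = [[-1, 2·q, 3], [6·p + 1, 0, 0], [-q, -p + 2·r, 2·q]].
At the point, J = [[-1.000, -1.000, 3.000], [16.000, 0.000, 0.000], [0.500, -5.500, -1.000]] (det J = -280.000).
Solving J·Δ = −F gives Δ = (-1.266, -0.465, 2.673).
Then the next iterate is (p, q, r)₁ = (1.234, -0.965, 1.173).

(1.234, -0.965, 1.173)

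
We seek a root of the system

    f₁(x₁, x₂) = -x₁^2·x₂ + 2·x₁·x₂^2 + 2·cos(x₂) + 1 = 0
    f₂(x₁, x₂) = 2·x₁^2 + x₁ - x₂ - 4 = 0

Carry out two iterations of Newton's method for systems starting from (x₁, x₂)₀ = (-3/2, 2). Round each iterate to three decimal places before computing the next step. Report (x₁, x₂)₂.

(-1.780, 0.552)

At (-3/2, 2): F = (-16.33229, -3.000).
Jacobian J = [[-2·x₁·x₂ + 2·x₂^2, -x₁^2 + 4·x₁·x₂ - 2·sin(x₂)], [4·x₁ + 1, -1]].
At the point, J = [[14.000, -16.06859], [-5.000, -1.000]] (det J = -94.34297).
Solving J·Δ = −F gives Δ = (-0.338, -1.311).
Then the next iterate is (x₁, x₂)₁ = (-1.838, 0.689).
Round to (-1.838, 0.689) and repeat: F = (-1.52892, 0.22949), J = [[3.48221, -9.71530], [-6.352, -1.000]].
Δ = (0.058, -0.137), so (x₁, x₂)₂ = (-1.780, 0.552).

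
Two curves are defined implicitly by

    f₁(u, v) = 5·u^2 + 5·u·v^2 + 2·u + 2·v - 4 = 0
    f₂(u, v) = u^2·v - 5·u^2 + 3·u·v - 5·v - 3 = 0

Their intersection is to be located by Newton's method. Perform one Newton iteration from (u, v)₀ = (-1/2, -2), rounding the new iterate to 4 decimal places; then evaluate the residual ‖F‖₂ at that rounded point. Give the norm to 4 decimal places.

6.2123

At (-1/2, -2): F = (-17.7500, 8.2500).
Jacobian J = [[10·u + 5·v^2 + 2, 10·u·v + 2], [2·u·v - 10·u + 3·v, u^2 + 3·u - 5]].
At the point, J = [[17.0000, 12.0000], [1.0000, -6.2500]] (det J = -118.2500).
Solving J·Δ = −F gives Δ = (0.1010, 1.3362).
Then the next iterate is (u, v)₁ = (-0.3990, -0.6638).
Re-evaluating at (-0.3990, -0.6638): F = (-6.208653, 0.211886), so ‖F‖₂ = 6.2123.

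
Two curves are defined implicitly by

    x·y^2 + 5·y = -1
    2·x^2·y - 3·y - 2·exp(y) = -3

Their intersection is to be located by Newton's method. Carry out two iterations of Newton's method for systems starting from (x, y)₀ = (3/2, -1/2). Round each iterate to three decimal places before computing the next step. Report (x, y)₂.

(2.204, -0.221)

At (3/2, -1/2): F = (-1.125, 1.03694).
Jacobian J = [[y^2, 2·x·y + 5], [4·x·y, 2·x^2 - 2·exp(y) - 3]].
At the point, J = [[0.250, 3.500], [-3.000, 0.28694]] (det J = 10.57173).
Solving J·Δ = −F gives Δ = (0.374, 0.295).
Then the next iterate is (x, y)₁ = (1.874, -0.205).
Round to (1.874, -0.205) and repeat: F = (0.05375, 0.54584), J = [[0.04202, 4.23166], [-1.53668, 2.39446]].
Δ = (0.330, -0.016), so (x, y)₂ = (2.204, -0.221).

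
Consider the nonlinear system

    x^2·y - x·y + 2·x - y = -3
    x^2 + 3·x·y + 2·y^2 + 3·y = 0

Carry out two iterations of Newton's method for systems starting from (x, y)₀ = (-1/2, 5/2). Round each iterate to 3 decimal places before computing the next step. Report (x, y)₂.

At (-1/2, 5/2): F = (1.375, 16.500).
Jacobian J = [[2·x·y - y + 2, x^2 - x - 1], [2·x + 3·y, 3·x + 4·y + 3]].
At the point, J = [[-3.000, -0.250], [6.500, 11.500]] (det J = -32.875).
Solving J·Δ = −F gives Δ = (0.606, -1.778).
Then the next iterate is (x, y)₁ = (0.106, 0.722).
Round to (0.106, 0.722) and repeat: F = (2.42158, 3.44940), J = [[1.43106, -1.09476], [2.378, 6.206]].
Δ = (-1.637, 0.072), so (x, y)₂ = (-1.531, 0.794).

(-1.531, 0.794)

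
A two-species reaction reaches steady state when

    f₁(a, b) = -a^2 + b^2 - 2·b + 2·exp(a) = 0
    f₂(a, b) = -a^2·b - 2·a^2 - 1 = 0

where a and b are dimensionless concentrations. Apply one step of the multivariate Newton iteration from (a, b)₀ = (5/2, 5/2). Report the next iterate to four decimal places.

(1.8713, 0.1034)

At (5/2, 5/2): F = (19.364988, -29.1250).
Jacobian J = [[-2·a + 2·exp(a), 2·b - 2], [-2·a·b - 4·a, -a^2]].
At the point, J = [[19.364988, 3.0000], [-22.5000, -6.2500]] (det J = -53.531175).
Solving J·Δ = −F gives Δ = (-0.6287, -2.3966).
Then the next iterate is (a, b)₁ = (1.8713, 0.1034).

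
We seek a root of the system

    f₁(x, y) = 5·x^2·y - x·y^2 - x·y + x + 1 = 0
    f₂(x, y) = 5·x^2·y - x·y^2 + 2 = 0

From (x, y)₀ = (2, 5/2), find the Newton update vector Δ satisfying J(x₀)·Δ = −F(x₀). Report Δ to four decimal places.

At (2, 5/2): F = (35.5000, 39.5000).
Jacobian J = [[10·x·y - y^2 - y + 1, 5·x^2 - 2·x·y - x], [10·x·y - y^2, 5·x^2 - 2·x·y]].
At the point, J = [[42.2500, 8.0000], [43.7500, 10.0000]] (det J = 72.5000).
Solving J·Δ = −F gives Δ = (-0.5379, -1.5966).

(-0.5379, -1.5966)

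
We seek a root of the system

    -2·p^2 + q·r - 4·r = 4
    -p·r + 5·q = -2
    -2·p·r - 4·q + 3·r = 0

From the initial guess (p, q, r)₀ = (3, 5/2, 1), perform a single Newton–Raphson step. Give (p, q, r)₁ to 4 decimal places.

(0.7794, 0.0245, 1.4477)

At (3, 5/2, 1): F = (-23.5000, 11.5000, -13.0000).
Jacobian J = [[-4·p, r, q - 4], [-r, 5, -p], [-2·r, -4, -2·p + 3]].
At the point, J = [[-12.0000, 1.0000, -1.5000], [-1.0000, 5.0000, -3.0000], [-2.0000, -4.0000, -3.0000]] (det J = 306.0000).
Solving J·Δ = −F gives Δ = (-2.2206, -2.4755, 0.4477).
Then the next iterate is (p, q, r)₁ = (0.7794, 0.0245, 1.4477).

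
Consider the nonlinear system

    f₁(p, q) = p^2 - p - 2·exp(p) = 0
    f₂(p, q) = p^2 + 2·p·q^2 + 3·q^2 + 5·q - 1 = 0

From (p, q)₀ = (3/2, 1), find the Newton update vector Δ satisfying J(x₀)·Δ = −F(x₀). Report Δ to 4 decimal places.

(-1.1795, -0.3737)

At (3/2, 1): F = (-8.213378, 12.2500).
Jacobian J = [[2·p - 2·exp(p) - 1, 0], [2·p + 2·q^2, 4·p·q + 6·q + 5]].
At the point, J = [[-6.963378, 0.0000], [5.0000, 17.0000]] (det J = -118.377428).
Solving J·Δ = −F gives Δ = (-1.1795, -0.3737).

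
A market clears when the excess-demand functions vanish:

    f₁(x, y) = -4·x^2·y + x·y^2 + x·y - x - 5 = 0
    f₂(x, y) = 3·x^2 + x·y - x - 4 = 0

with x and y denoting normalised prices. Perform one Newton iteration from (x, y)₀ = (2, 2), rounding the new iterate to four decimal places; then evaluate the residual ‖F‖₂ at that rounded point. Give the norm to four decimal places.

11.0443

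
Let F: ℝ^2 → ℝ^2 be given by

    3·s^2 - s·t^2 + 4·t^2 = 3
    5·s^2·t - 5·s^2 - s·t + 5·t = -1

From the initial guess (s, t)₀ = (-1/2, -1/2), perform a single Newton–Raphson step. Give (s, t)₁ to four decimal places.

At (-1/2, -1/2): F = (-1.1250, -3.6250).
Jacobian J = [[6·s - t^2, -2·s·t + 8·t], [10·s·t - 10·s - t, 5·s^2 - s + 5]].
At the point, J = [[-3.2500, -4.5000], [8.0000, 6.7500]] (det J = 14.0625).
Solving J·Δ = −F gives Δ = (1.7000, -1.4778).
Then the next iterate is (s, t)₁ = (1.2000, -1.9778).

(1.2000, -1.9778)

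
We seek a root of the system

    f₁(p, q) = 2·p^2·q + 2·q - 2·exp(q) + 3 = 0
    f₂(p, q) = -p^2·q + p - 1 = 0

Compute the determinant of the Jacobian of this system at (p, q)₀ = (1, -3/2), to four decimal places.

J = [[4·p·q, 2·p^2 - 2·exp(q) + 2], [-2·p·q + 1, -p^2]].
At the point, J = [[-6.0000, 3.553740], [4.0000, -1.0000]].
det J = -8.2150.

-8.2150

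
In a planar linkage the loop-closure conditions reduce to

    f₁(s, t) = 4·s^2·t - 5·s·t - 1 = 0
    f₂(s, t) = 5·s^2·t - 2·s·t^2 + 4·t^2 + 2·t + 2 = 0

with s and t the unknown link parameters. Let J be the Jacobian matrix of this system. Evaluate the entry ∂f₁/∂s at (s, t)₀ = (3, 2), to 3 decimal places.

∂f₁/∂s = 8·s·t - 5·t.
At (3, 2) this is 38.000.

38.000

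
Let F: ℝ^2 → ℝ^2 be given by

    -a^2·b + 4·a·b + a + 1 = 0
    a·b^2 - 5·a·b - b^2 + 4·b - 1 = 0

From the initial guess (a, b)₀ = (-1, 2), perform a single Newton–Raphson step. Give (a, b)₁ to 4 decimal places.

At (-1, 2): F = (-10.0000, 9.0000).
Jacobian J = [[-2·a·b + 4·b + 1, -a^2 + 4·a], [b^2 - 5·b, 2·a·b - 5·a - 2·b + 4]].
At the point, J = [[13.0000, -5.0000], [-6.0000, 1.0000]] (det J = -17.0000).
Solving J·Δ = −F gives Δ = (2.0588, 3.3529).
Then the next iterate is (a, b)₁ = (1.0588, 5.3529).

(1.0588, 5.3529)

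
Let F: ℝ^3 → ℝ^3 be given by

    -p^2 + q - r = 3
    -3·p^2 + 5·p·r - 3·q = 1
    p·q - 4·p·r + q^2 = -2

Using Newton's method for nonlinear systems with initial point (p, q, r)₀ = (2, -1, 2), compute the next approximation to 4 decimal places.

At (2, -1, 2): F = (-10.0000, 10.0000, -15.0000).
Jacobian J = [[-2·p, 1, -1], [-6·p + 5·r, -3, 5·p], [q - 4·r, p + 2·q, -4·p]].
At the point, J = [[-4.0000, 1.0000, -1.0000], [-2.0000, -3.0000, 10.0000], [-9.0000, 0.0000, -8.0000]] (det J = -175.0000).
Solving J·Δ = −F gives Δ = (-1.5143, 3.7714, -0.1714).
Then the next iterate is (p, q, r)₁ = (0.4857, 2.7714, 1.8286).

(0.4857, 2.7714, 1.8286)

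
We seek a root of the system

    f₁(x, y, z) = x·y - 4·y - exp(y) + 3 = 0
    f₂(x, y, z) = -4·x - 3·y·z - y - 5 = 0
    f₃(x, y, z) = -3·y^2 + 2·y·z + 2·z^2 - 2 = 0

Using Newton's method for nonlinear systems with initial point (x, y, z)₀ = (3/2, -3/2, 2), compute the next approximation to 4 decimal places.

(7.7288, -2.5342, 6.0390)

At (3/2, -3/2, 2): F = (6.526870, -0.5000, -6.7500).
Jacobian J = [[y, x - exp(y) - 4, 0], [-4, -3·z - 1, -3·y], [0, -6·y + 2·z, 2·y + 4·z]].
At the point, J = [[-1.5000, -2.723130, 0.0000], [-4.0000, -7.0000, 4.5000], [0.0000, 13.0000, 5.0000]] (det J = 85.787397).
Solving J·Δ = −F gives Δ = (6.2288, -1.0342, 4.0390).
Then the next iterate is (x, y, z)₁ = (7.7288, -2.5342, 6.0390).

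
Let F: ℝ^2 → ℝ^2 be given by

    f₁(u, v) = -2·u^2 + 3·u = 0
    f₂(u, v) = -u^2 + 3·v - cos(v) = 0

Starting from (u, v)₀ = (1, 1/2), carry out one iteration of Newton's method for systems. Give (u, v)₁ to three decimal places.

At (1, 1/2): F = (1.000, -0.37758).
Jacobian J = [[-4·u + 3, 0], [-2·u, sin(v) + 3]].
At the point, J = [[-1.000, 0.000], [-2.000, 3.47943]] (det J = -3.47943).
Solving J·Δ = −F gives Δ = (1.000, 0.683).
Then the next iterate is (u, v)₁ = (2.000, 1.183).

(2.000, 1.183)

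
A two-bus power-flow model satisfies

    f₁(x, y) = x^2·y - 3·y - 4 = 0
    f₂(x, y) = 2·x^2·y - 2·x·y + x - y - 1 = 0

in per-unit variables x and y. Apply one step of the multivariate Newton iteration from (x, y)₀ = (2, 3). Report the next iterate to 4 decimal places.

(2.7647, -5.1765)

At (2, 3): F = (-1.0000, 10.0000).
Jacobian J = [[2·x·y, x^2 - 3], [4·x·y - 2·y + 1, 2·x^2 - 2·x - 1]].
At the point, J = [[12.0000, 1.0000], [19.0000, 3.0000]] (det J = 17.0000).
Solving J·Δ = −F gives Δ = (0.7647, -8.1765).
Then the next iterate is (x, y)₁ = (2.7647, -5.1765).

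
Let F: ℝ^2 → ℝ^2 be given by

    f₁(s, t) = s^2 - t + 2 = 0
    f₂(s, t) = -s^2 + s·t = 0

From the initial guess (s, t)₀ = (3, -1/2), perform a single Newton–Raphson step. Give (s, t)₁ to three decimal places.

(0.913, -1.522)

At (3, -1/2): F = (11.500, -10.500).
Jacobian J = [[2·s, -1], [-2·s + t, s]].
At the point, J = [[6.000, -1.000], [-6.500, 3.000]] (det J = 11.500).
Solving J·Δ = −F gives Δ = (-2.087, -1.022).
Then the next iterate is (s, t)₁ = (0.913, -1.522).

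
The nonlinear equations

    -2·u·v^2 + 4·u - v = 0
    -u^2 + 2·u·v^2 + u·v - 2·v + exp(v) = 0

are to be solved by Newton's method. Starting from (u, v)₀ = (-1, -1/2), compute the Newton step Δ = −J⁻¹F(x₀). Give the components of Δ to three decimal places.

(-0.649, -1.757)

At (-1, -1/2): F = (-3.000, 0.60653).
Jacobian J = [[-2·v^2 + 4, -4·u·v - 1], [-2·u + 2·v^2 + v, 4·u·v + u + exp(v) - 2]].
At the point, J = [[3.500, -3.000], [2.000, -0.39347]] (det J = 4.62286).
Solving J·Δ = −F gives Δ = (-0.649, -1.757).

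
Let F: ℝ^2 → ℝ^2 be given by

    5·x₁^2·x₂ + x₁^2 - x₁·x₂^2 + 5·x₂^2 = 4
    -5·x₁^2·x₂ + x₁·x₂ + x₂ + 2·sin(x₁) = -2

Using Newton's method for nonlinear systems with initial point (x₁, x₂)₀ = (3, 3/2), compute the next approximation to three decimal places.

(3.427, -0.418)

At (3, 3/2): F = (77.000, -59.21776).
Jacobian J = [[10·x₁·x₂ + 2·x₁ - x₂^2, 5·x₁^2 - 2·x₁·x₂ + 10·x₂], [-10·x₁·x₂ + x₂ + 2·cos(x₁), -5·x₁^2 + x₁ + 1]].
At the point, J = [[48.750, 51.000], [-45.47998, -41.000]] (det J = 320.72923).
Solving J·Δ = −F gives Δ = (0.427, -1.918).
Then the next iterate is (x₁, x₂)₁ = (3.427, -0.418).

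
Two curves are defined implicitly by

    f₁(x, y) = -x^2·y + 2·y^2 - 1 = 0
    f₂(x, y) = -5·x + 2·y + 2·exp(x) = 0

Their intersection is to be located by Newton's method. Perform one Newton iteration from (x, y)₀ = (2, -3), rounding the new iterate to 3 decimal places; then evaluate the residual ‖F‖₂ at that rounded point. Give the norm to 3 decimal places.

6.937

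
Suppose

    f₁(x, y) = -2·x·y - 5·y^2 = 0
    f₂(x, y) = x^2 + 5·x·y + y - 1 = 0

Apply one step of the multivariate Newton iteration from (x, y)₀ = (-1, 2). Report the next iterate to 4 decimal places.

At (-1, 2): F = (-16.0000, -8.0000).
Jacobian J = [[-2·y, -2·x - 10·y], [2·x + 5·y, 5·x + 1]].
At the point, J = [[-4.0000, -18.0000], [8.0000, -4.0000]] (det J = 160.0000).
Solving J·Δ = −F gives Δ = (0.5000, -1.0000).
Then the next iterate is (x, y)₁ = (-0.5000, 1.0000).

(-0.5000, 1.0000)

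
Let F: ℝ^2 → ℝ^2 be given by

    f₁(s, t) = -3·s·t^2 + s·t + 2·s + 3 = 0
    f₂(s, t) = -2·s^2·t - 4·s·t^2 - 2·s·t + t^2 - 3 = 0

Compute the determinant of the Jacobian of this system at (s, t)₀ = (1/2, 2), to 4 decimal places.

J = [[-3·t^2 + t + 2, -6·s·t + s], [-4·s·t - 4·t^2 - 2·t, -2·s^2 - 8·s·t - 2·s + 2·t]].
At the point, J = [[-8.0000, -5.5000], [-24.0000, -5.5000]].
det J = -88.0000.

-88.0000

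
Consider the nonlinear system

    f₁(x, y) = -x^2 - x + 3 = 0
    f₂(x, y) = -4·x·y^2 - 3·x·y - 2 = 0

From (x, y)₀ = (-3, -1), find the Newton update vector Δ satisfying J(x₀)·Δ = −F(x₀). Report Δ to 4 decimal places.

(0.6000, 0.0267)

At (-3, -1): F = (-3.0000, 1.0000).
Jacobian J = [[-2·x - 1, 0], [-4·y^2 - 3·y, -8·x·y - 3·x]].
At the point, J = [[5.0000, 0.0000], [-1.0000, -15.0000]] (det J = -75.0000).
Solving J·Δ = −F gives Δ = (0.6000, 0.0267).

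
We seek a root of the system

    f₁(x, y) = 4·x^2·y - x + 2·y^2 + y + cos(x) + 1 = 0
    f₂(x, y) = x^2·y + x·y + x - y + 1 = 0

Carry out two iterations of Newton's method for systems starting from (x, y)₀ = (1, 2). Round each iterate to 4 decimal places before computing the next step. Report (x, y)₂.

(0.0940, 0.3745)

At (1, 2): F = (18.540302, 4.0000).
Jacobian J = [[8·x·y - sin(x) - 1, 4·x^2 + 4·y + 1], [2·x·y + y + 1, x^2 + x - 1]].
At the point, J = [[14.158529, 13.0000], [7.0000, 1.0000]] (det J = -76.841471).
Solving J·Δ = −F gives Δ = (-0.4354, -0.9519).
Then the next iterate is (x, y)₁ = (0.5646, 1.0481).
Round to (0.5646, 1.0481) and repeat: F = (5.861755, 1.442363), J = [[3.198980, 6.467493], [3.231615, -0.116627]].
Δ = (-0.4706, -0.6736), so (x, y)₂ = (0.0940, 0.3745).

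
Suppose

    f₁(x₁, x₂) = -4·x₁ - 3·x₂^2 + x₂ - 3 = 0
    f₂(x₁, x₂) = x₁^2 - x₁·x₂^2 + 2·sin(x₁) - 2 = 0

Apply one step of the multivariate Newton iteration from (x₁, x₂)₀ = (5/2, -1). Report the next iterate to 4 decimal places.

(-0.3716, -0.2123)

At (5/2, -1): F = (-17.0000, 2.946944).
Jacobian J = [[-4, -6·x₂ + 1], [2·x₁ - x₂^2 + 2·cos(x₁), -2·x₁·x₂]].
At the point, J = [[-4.0000, 7.0000], [2.397713, 5.0000]] (det J = -36.783989).
Solving J·Δ = −F gives Δ = (-2.8716, 0.7877).
Then the next iterate is (x₁, x₂)₁ = (-0.3716, -0.2123).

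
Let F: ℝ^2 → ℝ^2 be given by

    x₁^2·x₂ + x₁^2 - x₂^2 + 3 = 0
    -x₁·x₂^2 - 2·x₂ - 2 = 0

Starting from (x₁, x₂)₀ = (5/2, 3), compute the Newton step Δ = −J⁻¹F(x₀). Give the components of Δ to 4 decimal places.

(-0.9338, -1.2998)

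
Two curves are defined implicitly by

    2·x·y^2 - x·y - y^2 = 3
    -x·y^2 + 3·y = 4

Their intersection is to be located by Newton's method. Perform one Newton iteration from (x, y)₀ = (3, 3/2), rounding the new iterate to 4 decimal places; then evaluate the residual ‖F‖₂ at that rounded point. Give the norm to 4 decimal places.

48.4098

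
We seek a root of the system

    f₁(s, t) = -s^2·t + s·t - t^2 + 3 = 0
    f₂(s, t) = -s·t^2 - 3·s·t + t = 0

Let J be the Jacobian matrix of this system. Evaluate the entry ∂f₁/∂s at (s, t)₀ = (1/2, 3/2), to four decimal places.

∂f₁/∂s = -2·s·t + t.
At (1/2, 3/2) this is 0.0000.

0.0000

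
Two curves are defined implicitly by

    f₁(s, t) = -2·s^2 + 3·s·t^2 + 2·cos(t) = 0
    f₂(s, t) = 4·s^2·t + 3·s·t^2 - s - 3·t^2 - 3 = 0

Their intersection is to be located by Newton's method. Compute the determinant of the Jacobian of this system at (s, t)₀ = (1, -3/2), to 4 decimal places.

J = [[-4·s + 3·t^2, 6·s·t - 2·sin(t)], [8·s·t + 3·t^2 - 1, 4·s^2 + 6·s·t - 6·t]].
At the point, J = [[2.7500, -7.005010], [-6.2500, 4.0000]].
det J = -32.7813.

-32.7813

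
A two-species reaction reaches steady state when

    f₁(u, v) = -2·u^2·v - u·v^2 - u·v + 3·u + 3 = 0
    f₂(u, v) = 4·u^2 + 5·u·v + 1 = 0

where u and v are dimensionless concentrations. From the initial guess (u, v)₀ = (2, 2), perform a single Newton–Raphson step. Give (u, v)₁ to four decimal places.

(0.2878, 2.7518)

At (2, 2): F = (-19.0000, 37.0000).
Jacobian J = [[-4·u·v - v^2 - v + 3, -2·u^2 - 2·u·v - u], [8·u + 5·v, 5·u]].
At the point, J = [[-19.0000, -18.0000], [26.0000, 10.0000]] (det J = 278.0000).
Solving J·Δ = −F gives Δ = (-1.7122, 0.7518).
Then the next iterate is (u, v)₁ = (0.2878, 2.7518).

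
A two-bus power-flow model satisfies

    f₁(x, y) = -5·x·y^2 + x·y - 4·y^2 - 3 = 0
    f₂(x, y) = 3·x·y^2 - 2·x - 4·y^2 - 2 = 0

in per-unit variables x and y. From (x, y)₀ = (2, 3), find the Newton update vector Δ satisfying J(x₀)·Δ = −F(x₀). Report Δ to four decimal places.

At (2, 3): F = (-123.0000, 12.0000).
Jacobian J = [[-5·y^2 + y, -10·x·y + x - 8·y], [3·y^2 - 2, 6·x·y - 8·y]].
At the point, J = [[-42.0000, -82.0000], [25.0000, 12.0000]] (det J = 1546.0000).
Solving J·Δ = −F gives Δ = (0.3182, -1.6630).

(0.3182, -1.6630)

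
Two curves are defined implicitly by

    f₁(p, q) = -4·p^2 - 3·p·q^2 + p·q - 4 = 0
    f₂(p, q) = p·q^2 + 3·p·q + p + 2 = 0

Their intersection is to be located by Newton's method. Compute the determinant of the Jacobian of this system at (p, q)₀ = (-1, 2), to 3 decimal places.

J = [[-8·p - 3·q^2 + q, -6·p·q + p], [q^2 + 3·q + 1, 2·p·q + 3·p]].
At the point, J = [[-2.000, 11.000], [11.000, -7.000]].
det J = -107.000.

-107.000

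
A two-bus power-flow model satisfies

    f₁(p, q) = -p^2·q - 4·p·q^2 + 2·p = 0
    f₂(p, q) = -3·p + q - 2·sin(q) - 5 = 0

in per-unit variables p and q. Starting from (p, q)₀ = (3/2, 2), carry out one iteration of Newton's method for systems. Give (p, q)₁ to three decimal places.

At (3/2, 2): F = (-25.500, -9.31859).
Jacobian J = [[-2·p·q - 4·q^2 + 2, -p^2 - 8·p·q], [-3, -2·cos(q) + 1]].
At the point, J = [[-20.000, -26.250], [-3.000, 1.83229]] (det J = -115.39587).
Solving J·Δ = −F gives Δ = (-2.525, 0.952).
Then the next iterate is (p, q)₁ = (-1.025, 2.952).

(-1.025, 2.952)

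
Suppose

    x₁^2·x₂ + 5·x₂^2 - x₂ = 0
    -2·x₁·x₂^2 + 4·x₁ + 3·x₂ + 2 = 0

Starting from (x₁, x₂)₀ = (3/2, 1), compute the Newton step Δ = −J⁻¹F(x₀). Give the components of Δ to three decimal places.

(-3.452, 0.365)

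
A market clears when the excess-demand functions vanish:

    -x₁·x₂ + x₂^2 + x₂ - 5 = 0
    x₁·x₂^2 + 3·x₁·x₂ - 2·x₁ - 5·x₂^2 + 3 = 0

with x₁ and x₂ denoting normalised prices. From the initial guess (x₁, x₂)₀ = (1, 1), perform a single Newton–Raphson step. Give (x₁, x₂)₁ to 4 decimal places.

(-19.0000, -7.0000)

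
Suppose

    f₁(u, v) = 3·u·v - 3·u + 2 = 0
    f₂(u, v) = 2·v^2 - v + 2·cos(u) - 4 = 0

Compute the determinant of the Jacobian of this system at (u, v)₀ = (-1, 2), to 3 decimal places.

J = [[3·v - 3, 3·u], [-2·sin(u), 4·v - 1]].
At the point, J = [[3.000, -3.000], [1.68294, 7.000]].
det J = 26.049.

26.049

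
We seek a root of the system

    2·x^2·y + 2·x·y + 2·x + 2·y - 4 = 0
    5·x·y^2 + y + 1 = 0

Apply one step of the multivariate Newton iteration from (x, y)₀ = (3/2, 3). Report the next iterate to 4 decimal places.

(0.7378, 2.1913)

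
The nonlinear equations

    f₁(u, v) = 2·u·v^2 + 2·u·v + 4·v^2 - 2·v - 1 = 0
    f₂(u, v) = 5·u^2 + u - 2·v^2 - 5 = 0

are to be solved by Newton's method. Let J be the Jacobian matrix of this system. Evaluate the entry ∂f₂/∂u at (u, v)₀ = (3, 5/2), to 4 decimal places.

31.0000

∂f₂/∂u = 10·u + 1.
At (3, 5/2) this is 31.0000.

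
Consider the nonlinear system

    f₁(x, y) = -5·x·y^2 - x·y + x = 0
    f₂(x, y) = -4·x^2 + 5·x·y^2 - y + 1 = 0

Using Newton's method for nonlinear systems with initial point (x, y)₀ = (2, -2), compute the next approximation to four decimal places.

(1.3248, -1.4073)

At (2, -2): F = (-34.0000, 27.0000).
Jacobian J = [[-5·y^2 - y + 1, -10·x·y - x], [-8·x + 5·y^2, 10·x·y - 1]].
At the point, J = [[-17.0000, 38.0000], [4.0000, -41.0000]] (det J = 545.0000).
Solving J·Δ = −F gives Δ = (-0.6752, 0.5927).
Then the next iterate is (x, y)₁ = (1.3248, -1.4073).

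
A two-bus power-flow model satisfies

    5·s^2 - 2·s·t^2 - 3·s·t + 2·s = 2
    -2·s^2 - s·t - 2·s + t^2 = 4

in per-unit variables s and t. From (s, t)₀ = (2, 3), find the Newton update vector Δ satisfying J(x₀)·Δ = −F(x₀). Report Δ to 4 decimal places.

(-1.2634, -0.8561)

At (2, 3): F = (-32.0000, -13.0000).
Jacobian J = [[10·s - 2·t^2 - 3·t + 2, -4·s·t - 3·s], [-4·s - t - 2, -s + 2·t]].
At the point, J = [[-5.0000, -30.0000], [-13.0000, 4.0000]] (det J = -410.0000).
Solving J·Δ = −F gives Δ = (-1.2634, -0.8561).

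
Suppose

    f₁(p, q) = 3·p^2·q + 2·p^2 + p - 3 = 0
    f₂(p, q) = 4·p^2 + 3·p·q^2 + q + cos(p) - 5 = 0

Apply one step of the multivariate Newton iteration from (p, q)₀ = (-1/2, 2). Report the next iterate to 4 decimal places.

(-0.9484, -0.1849)

At (-1/2, 2): F = (-1.5000, -7.122417).
Jacobian J = [[6·p·q + 4·p + 1, 3·p^2], [8·p + 3·q^2 - sin(p), 6·p·q + 1]].
At the point, J = [[-7.0000, 0.7500], [8.479426, -5.0000]] (det J = 28.640431).
Solving J·Δ = −F gives Δ = (-0.4484, -2.1849).
Then the next iterate is (p, q)₁ = (-0.9484, -0.1849).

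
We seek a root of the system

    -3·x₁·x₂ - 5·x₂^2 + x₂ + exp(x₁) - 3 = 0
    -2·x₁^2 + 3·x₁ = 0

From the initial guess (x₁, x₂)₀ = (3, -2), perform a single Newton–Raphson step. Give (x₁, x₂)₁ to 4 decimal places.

(2.0000, -0.9167)

At (3, -2): F = (13.085537, -9.0000).
Jacobian J = [[-3·x₂ + exp(x₁), -3·x₁ - 10·x₂ + 1], [-4·x₁ + 3, 0]].
At the point, J = [[26.085537, 12.0000], [-9.0000, 0.0000]] (det J = 108.0000).
Solving J·Δ = −F gives Δ = (-1.0000, 1.0833).
Then the next iterate is (x₁, x₂)₁ = (2.0000, -0.9167).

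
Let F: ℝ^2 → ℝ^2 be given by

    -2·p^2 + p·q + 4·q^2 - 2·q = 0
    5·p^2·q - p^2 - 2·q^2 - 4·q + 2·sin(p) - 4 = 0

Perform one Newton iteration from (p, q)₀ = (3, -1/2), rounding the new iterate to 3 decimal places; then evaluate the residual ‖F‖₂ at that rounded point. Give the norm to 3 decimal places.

At (3, -1/2): F = (-17.500, -33.71776).
Jacobian J = [[-4·p + q, p + 8·q - 2], [10·p·q - 2·p + 2·cos(p), 5·p^2 - 4·q - 4]].
At the point, J = [[-12.500, -3.000], [-22.97998, 43.000]] (det J = -606.43995).
Solving J·Δ = −F gives Δ = (-1.408, 0.032).
Then the next iterate is (p, q)₁ = (1.592, -0.468).
Re-evaluating at (1.592, -0.468): F = (-4.00189, -9.03161), so ‖F‖₂ = 9.879.

9.879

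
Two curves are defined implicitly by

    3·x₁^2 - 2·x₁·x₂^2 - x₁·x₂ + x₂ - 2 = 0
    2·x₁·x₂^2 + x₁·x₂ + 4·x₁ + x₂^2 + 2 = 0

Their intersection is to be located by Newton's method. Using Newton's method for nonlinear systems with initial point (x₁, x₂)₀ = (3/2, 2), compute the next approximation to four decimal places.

(0.2738, 1.4381)

At (3/2, 2): F = (-8.2500, 27.0000).
Jacobian J = [[6·x₁ - 2·x₂^2 - x₂, -4·x₁·x₂ - x₁ + 1], [2·x₂^2 + x₂ + 4, 4·x₁·x₂ + x₁ + 2·x₂]].
At the point, J = [[-1.0000, -12.5000], [14.0000, 17.5000]] (det J = 157.5000).
Solving J·Δ = −F gives Δ = (-1.2262, -0.5619).
Then the next iterate is (x₁, x₂)₁ = (0.2738, 1.4381).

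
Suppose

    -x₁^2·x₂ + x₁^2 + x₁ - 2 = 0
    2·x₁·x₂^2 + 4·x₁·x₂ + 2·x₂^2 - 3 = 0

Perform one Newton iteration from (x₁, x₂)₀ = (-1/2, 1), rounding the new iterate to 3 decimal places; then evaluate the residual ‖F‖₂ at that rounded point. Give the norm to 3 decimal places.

At (-1/2, 1): F = (-2.500, -4.000).
Jacobian J = [[-2·x₁·x₂ + 2·x₁ + 1, -x₁^2], [2·x₂^2 + 4·x₂, 4·x₁·x₂ + 4·x₁ + 4·x₂]].
At the point, J = [[1.000, -0.250], [6.000, 0.000]] (det J = 1.500).
Solving J·Δ = −F gives Δ = (0.667, -7.333).
Then the next iterate is (x₁, x₂)₁ = (0.167, -6.333).
Re-evaluating at (0.167, -6.333): F = (-1.62849, 86.37903), so ‖F‖₂ = 86.394.

86.394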